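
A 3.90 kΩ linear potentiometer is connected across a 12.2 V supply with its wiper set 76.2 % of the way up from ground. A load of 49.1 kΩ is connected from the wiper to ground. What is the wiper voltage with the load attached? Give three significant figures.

The wiper splits the pot into (1−α)R = 928.2 Ω above and αR = 2972 Ω below.
Lower section ‖ load = 2802 Ω.
V_wiper = 12.2 × 2802/(928.2 + 2802) = 9.16 V.

V ≈ 9.16 V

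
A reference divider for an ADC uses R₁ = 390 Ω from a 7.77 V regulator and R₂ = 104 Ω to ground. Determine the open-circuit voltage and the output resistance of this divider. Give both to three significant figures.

V_th = 1.64 V, R_th = 82.1 Ω

V_th is the open-circuit tap voltage: 7.77 × 104/(390 + 104) = 1.64 V.
With the supply zeroed, R₁ and R₂ appear in parallel from the tap: R_th = R₁‖R₂ = (390 × 104)/494.0 = 82.1 Ω.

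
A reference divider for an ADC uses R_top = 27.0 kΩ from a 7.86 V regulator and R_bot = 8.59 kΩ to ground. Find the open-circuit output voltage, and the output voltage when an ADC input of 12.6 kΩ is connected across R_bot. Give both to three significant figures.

Unloaded: 1.90 V; loaded: 1.25 V

Open-circuit: V = 7.86 × 8.59/(27.0 + 8.59) = 1.90 V.
With the load, R_bot becomes R_bot‖R_L = 5.108 kΩ, so V = 7.86 × 5.108/32.11 = 1.25 V.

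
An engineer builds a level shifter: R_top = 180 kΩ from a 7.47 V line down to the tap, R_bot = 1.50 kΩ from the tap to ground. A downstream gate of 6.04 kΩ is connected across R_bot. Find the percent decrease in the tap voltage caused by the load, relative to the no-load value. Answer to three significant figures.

Unloaded V = 7.47 × 1.50/181.5 = 0.06174 V.
Loaded: R_bot‖R_L = 1.202 kΩ, giving V = 7.47 × 1.202/181.2 = 0.04954 V.
Drop = (0.06174 − 0.04954) / 0.06174 = 19.8 %.

19.8 %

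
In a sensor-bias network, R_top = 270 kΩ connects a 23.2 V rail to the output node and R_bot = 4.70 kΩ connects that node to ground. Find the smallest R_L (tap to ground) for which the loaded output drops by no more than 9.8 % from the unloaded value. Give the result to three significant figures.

R_L(min) ≈ 42.5 kΩ

Output resistance R_th = R_top‖R_bot = (270 × 4.70)/274.7 = 4.620 kΩ.
The fractional drop is R_th/(R_th + R_L); requiring this ≤ 0.0980 gives R_L ≥ R_th(1/0.0980 − 1) = 4.620 × 9.204 = 42.5 kΩ.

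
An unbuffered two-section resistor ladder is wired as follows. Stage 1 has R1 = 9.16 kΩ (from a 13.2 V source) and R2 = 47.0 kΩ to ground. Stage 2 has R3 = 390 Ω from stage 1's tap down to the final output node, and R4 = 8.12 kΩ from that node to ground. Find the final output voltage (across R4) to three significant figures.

V_out ≈ 5.55 V

Stage 2 presents R3+R4 = 8510 Ω as a load on stage 1's tap.
Stage 1's lower leg becomes R2‖(R3+R4) = 7205 Ω, so V_mid = 13.2 × 7205/16370 = 5.812 V.
Stage 2 is itself unloaded: V_out = V_mid × R4/(R3+R4) = 5.812 × 8120/8510 = 5.55 V.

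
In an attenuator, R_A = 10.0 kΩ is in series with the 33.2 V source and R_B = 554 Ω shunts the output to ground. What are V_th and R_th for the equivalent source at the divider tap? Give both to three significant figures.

V_th is the open-circuit tap voltage: 33.2 × 554/(10000 + 554) = 1.74 V.
With the supply zeroed, R_A and R_B appear in parallel from the tap: R_th = R_A‖R_B = (10000 × 554)/10550 = 525 Ω.

V_th = 1.74 V, R_th = 525 Ω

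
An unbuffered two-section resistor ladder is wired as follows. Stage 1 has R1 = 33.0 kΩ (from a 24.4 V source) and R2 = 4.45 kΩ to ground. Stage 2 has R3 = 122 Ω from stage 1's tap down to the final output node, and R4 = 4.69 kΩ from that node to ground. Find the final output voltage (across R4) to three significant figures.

Stage 2 presents R3+R4 = 4812 Ω as a load on stage 1's tap.
Stage 1's lower leg becomes R2‖(R3+R4) = 2312 Ω, so V_mid = 24.4 × 2312/35310 = 1.598 V.
Stage 2 is itself unloaded: V_out = V_mid × R4/(R3+R4) = 1.598 × 4690/4812 = 1.56 V.

V_out ≈ 1.56 V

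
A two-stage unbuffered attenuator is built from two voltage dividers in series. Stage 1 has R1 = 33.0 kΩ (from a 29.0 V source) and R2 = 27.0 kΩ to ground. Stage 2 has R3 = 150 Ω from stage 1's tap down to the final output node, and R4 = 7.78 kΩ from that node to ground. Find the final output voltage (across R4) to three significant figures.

V_out ≈ 4.46 V

Stage 2 presents R3+R4 = 7930 Ω as a load on stage 1's tap.
Stage 1's lower leg becomes R2‖(R3+R4) = 6130 Ω, so V_mid = 29.0 × 6130/39130 = 4.543 V.
Stage 2 is itself unloaded: V_out = V_mid × R4/(R3+R4) = 4.543 × 7780/7930 = 4.46 V.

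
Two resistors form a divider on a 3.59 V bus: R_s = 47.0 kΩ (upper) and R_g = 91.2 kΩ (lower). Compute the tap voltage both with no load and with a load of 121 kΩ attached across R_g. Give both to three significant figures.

Open-circuit: V = 3.59 × 91.2/(47.0 + 91.2) = 2.37 V.
With the load, R_g becomes R_g‖R_L = 52.00 kΩ, so V = 3.59 × 52.00/99.00 = 1.89 V.

Unloaded: 2.37 V; loaded: 1.89 V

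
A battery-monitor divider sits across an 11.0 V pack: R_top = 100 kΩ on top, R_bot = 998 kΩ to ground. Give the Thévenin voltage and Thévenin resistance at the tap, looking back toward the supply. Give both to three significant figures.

V_th is the open-circuit tap voltage: 11.0 × 998/(100 + 998) = 10.0 V.
With the supply zeroed, R_top and R_bot appear in parallel from the tap: R_th = R_top‖R_bot = (100 × 998)/1098 = 90.9 kΩ.

V_th = 10.0 V, R_th = 90.9 kΩ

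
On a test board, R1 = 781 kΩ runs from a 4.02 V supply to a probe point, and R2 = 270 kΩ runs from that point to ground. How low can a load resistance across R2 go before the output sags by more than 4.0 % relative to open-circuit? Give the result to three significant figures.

R_L(min) ≈ 4.82 MΩ

Output resistance R_th = R1‖R2 = (781 × 270)/1051 = 200.6 kΩ.
The fractional drop is R_th/(R_th + R_L); requiring this ≤ 0.0400 gives R_L ≥ R_th(1/0.0400 − 1) = 200.6 × 24.00 = 4.82 MΩ.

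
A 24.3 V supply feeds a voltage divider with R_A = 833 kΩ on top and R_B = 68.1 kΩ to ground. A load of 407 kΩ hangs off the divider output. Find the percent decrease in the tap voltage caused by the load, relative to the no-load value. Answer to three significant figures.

Unloaded V = 24.3 × 68.1/901.1 = 1.8365 V.
Loaded: R_B‖R_L = 58.34 kΩ, giving V = 24.3 × 58.34/891.3 = 1.5904 V.
Drop = (1.8365 − 1.5904) / 1.8365 = 13.4 %.

13.4 %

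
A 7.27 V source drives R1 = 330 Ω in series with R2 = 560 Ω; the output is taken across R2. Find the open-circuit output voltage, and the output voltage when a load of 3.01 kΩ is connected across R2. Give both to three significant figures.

Unloaded: 4.57 V; loaded: 4.28 V

Open-circuit: V = 7.27 × 560/(330 + 560) = 4.57 V.
With the load, R2 becomes R2‖R_L = 472.2 Ω, so V = 7.27 × 472.2/802.2 = 4.28 V.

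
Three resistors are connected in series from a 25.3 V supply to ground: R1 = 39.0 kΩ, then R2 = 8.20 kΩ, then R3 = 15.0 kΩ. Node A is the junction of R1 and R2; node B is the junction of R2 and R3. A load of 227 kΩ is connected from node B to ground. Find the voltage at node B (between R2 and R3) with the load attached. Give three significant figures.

At node B, R3 is in parallel with the load: R3‖R_L = 14.07 kΩ.
Below node A the resistance is R2 + (R3‖R_L) = 22.27 kΩ, so V_A = 25.3 × 22.27/61.27 = 9.196 V.
Then V_B = V_A × (R3‖R_L)/(R2 + R3‖R_L) = 9.196 × 14.07/22.27 = 5.81 V.

V ≈ 5.81 V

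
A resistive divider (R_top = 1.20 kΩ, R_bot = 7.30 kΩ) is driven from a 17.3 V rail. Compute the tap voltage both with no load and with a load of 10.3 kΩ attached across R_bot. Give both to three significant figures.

Unloaded: 14.9 V; loaded: 13.5 V

Open-circuit: V = 17.3 × 7.30/(1.20 + 7.30) = 14.9 V.
With the load, R_bot becomes R_bot‖R_L = 4.272 kΩ, so V = 17.3 × 4.272/5.472 = 13.5 V.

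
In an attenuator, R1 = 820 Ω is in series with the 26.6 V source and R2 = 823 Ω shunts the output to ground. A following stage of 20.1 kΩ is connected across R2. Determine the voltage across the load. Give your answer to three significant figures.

The load sits in parallel with R2: R2‖R_L = (823 × 20100) / (823 + 20100) = 790.6 Ω.
V_out = 26.6 × 790.6 / (820 + 790.6) = 26.6 × 790.6/1611 = 13.1 V.
(Unloaded it would have been 13.3 V.)

V_out ≈ 13.1 V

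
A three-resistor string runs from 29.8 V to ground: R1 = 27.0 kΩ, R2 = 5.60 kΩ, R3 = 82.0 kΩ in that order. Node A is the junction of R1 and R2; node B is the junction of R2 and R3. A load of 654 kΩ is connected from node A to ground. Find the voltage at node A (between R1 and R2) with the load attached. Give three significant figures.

V ≈ 22.1 V

Below node A the series string R2+R3 = 87.60 kΩ sits in parallel with the 654 kΩ load: 77.25 kΩ.
V_A = 29.8 × 77.25/(27.0 + 77.25) = 22.1 V.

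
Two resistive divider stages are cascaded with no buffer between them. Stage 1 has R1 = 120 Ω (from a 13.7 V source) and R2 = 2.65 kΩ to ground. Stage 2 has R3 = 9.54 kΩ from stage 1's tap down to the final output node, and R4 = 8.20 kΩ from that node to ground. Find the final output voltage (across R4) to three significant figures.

V_out ≈ 6.02 V

Stage 2 presents R3+R4 = 17740 Ω as a load on stage 1's tap.
Stage 1's lower leg becomes R2‖(R3+R4) = 2306 Ω, so V_mid = 13.7 × 2306/2426 = 13.02 V.
Stage 2 is itself unloaded: V_out = V_mid × R4/(R3+R4) = 13.02 × 8200/17740 = 6.02 V.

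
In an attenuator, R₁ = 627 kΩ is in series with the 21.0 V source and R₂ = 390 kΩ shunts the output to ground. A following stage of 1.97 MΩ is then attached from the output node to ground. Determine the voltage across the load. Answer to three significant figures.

V_out ≈ 7.18 V

The load sits in parallel with R₂: R₂‖R_L = (390 × 1970) / (390 + 1970) = 325.6 kΩ.
V_out = 21.0 × 325.6 / (627 + 325.6) = 21.0 × 325.6/952.6 = 7.18 V.
(Unloaded it would have been 8.05 V.)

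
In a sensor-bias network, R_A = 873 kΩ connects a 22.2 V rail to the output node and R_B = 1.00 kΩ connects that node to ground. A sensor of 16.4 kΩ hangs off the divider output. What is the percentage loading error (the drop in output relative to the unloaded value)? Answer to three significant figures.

5.74 %

The divider's output (Thévenin) resistance is R_A‖R_B = 0.9989 kΩ.
Fractional drop under load = R_th/(R_th + R_L) = 0.9989 / (0.9989 + 16.4) = 0.05741.
So the output falls by 5.74 %.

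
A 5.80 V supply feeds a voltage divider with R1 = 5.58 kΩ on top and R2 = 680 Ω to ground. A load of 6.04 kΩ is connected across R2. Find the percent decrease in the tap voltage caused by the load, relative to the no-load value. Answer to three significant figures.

Unloaded V = 5.80 × 680/6260 = 0.63003 V.
Loaded: R2‖R_L = 611.2 Ω, giving V = 5.80 × 611.2/6191 = 0.57257 V.
Drop = (0.63003 − 0.57257) / 0.63003 = 9.12 %.

9.12 %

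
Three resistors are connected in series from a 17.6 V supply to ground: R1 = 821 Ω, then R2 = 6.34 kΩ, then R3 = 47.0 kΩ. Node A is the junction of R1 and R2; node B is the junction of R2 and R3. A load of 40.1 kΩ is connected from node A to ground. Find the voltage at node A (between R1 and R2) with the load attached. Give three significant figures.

V ≈ 17.0 V

Below node A the series string R2+R3 = 53340 Ω sits in parallel with the 40100 Ω load: 22890 Ω.
V_A = 17.6 × 22890/(821 + 22890) = 17.0 V.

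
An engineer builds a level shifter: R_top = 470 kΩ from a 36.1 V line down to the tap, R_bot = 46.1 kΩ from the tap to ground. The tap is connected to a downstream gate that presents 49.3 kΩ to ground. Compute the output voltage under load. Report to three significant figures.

The load sits in parallel with R_bot: R_bot‖R_L = (46.1 × 49.3) / (46.1 + 49.3) = 23.82 kΩ.
V_out = 36.1 × 23.82 / (470 + 23.82) = 36.1 × 23.82/493.8 = 1.74 V.

V_out ≈ 1.74 V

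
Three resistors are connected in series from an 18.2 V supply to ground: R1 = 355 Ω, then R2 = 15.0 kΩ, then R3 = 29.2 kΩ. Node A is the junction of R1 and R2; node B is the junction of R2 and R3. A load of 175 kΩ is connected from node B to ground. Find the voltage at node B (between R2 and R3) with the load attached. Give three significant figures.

V ≈ 11.3 V

At node B, R3 is in parallel with the load: R3‖R_L = 25020 Ω.
Below node A the resistance is R2 + (R3‖R_L) = 40020 Ω, so V_A = 18.2 × 40020/40380 = 18.04 V.
Then V_B = V_A × (R3‖R_L)/(R2 + R3‖R_L) = 18.04 × 25020/40020 = 11.3 V.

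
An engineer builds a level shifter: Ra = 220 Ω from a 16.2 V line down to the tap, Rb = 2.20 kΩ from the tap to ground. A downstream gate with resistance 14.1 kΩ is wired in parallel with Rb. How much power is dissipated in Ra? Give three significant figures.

Total resistance from the source is Ra + (Rb‖R_L) = 2123 Ω, so I = 16.2/2123 Ω = 7.630 mA.
P = I²·Ra = (7.630 mA)² × 220 Ω = 12.8 mW.

P ≈ 12.8 mW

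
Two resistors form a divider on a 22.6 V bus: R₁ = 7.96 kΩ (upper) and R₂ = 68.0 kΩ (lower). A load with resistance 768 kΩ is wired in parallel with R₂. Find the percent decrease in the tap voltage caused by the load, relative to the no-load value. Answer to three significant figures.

The divider's output (Thévenin) resistance is R₁‖R₂ = 7.126 kΩ.
Fractional drop under load = R_th/(R_th + R_L) = 7.126 / (7.126 + 768) = 0.009193.
So the output falls by 0.919 %.

0.919 %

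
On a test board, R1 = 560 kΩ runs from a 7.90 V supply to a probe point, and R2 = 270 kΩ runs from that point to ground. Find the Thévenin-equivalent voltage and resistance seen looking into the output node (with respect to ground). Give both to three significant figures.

V_th = 2.57 V, R_th = 182 kΩ

V_th is the open-circuit tap voltage: 7.90 × 270/(560 + 270) = 2.57 V.
With the supply zeroed, R1 and R2 appear in parallel from the tap: R_th = R1‖R2 = (560 × 270)/830.0 = 182 kΩ.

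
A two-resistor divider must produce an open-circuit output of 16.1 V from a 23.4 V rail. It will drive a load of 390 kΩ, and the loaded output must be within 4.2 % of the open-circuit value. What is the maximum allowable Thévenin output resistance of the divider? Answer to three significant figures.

R_th ≤ 17.1 kΩ

Loading drop = R_th/(R_th + R_L) ≤ 0.0420, so R_th ≤ R_L · ε/(1−ε) = 390 kΩ × 0.0420/0.9580 = 17.1 kΩ.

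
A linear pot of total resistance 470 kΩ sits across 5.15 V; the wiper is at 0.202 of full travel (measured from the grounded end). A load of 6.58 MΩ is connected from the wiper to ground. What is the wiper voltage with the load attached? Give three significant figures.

The wiper splits the pot into (1−α)R = 375.1 kΩ above and αR = 94.94 kΩ below.
Lower section ‖ load = 93.59 kΩ.
V_wiper = 5.15 × 93.59/(375.1 + 93.59) = 1.03 V.

V ≈ 1.03 V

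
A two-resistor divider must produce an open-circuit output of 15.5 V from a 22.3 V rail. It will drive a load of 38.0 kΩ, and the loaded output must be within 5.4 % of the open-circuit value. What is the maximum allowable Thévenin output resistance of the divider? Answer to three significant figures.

R_th ≤ 2.17 kΩ

Loading drop = R_th/(R_th + R_L) ≤ 0.0540, so R_th ≤ R_L · ε/(1−ε) = 38.0 kΩ × 0.0540/0.9460 = 2.17 kΩ.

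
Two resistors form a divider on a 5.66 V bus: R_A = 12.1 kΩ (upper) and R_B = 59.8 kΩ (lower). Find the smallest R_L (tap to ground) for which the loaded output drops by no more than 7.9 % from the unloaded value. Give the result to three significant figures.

Output resistance R_th = R_A‖R_B = (12.1 × 59.8)/71.90 = 10.06 kΩ.
The fractional drop is R_th/(R_th + R_L); requiring this ≤ 0.0790 gives R_L ≥ R_th(1/0.0790 − 1) = 10.06 × 11.66 = 117 kΩ.

R_L(min) ≈ 117 kΩ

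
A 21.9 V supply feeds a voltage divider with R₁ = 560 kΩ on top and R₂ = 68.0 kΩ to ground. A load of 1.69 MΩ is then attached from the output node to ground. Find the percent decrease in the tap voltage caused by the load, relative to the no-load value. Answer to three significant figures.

3.46 %

The divider's output (Thévenin) resistance is R₁‖R₂ = 60.64 kΩ.
Fractional drop under load = R_th/(R_th + R_L) = 60.64 / (60.64 + 1690) = 0.03464.
So the output falls by 3.46 %.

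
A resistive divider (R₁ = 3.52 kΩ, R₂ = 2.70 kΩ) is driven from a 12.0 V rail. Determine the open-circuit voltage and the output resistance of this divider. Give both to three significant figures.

V_th is the open-circuit tap voltage: 12.0 × 2.70/(3.52 + 2.70) = 5.21 V.
With the supply zeroed, R₁ and R₂ appear in parallel from the tap: R_th = R₁‖R₂ = (3.52 × 2.70)/6.220 = 1.53 kΩ.

V_th = 5.21 V, R_th = 1.53 kΩ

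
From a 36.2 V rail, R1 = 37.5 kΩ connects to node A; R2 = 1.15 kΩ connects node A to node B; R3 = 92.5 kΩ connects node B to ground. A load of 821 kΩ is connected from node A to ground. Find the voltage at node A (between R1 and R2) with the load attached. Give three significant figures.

V ≈ 25.0 V

Below node A the series string R2+R3 = 93.65 kΩ sits in parallel with the 821 kΩ load: 84.06 kΩ.
V_A = 36.2 × 84.06/(37.5 + 84.06) = 25.0 V.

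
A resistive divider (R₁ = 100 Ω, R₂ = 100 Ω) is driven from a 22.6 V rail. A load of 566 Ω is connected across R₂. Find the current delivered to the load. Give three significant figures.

R₂‖R_L = 84.98 Ω; V_out = 22.6 × 84.98/185.0 = 10.38 V.
I_L = V_out / R_L = 10.38 / 566 Ω = 18.3 mA.

I_L ≈ 18.3 mA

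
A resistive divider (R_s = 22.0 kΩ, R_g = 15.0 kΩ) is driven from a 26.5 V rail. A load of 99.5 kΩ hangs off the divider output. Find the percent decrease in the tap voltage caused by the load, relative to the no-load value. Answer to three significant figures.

8.23 %

Unloaded V = 26.5 × 15.0/37.00 = 10.743 V.
Loaded: R_g‖R_L = 13.03 kΩ, giving V = 26.5 × 13.03/35.03 = 9.8595 V.
Drop = (10.743 − 9.8595) / 10.743 = 8.23 %.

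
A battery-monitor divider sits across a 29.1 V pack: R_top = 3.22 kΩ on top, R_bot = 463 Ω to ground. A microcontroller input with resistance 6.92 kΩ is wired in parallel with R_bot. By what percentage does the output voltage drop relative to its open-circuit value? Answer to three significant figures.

The divider's output (Thévenin) resistance is R_top‖R_bot = 404.8 Ω.
Fractional drop under load = R_th/(R_th + R_L) = 404.8 / (404.8 + 6920) = 0.05526.
So the output falls by 5.53 %.

5.53 %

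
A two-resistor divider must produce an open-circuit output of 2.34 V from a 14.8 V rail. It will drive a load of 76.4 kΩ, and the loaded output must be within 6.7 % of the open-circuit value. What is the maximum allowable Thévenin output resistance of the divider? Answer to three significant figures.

R_th ≤ 5.49 kΩ

Loading drop = R_th/(R_th + R_L) ≤ 0.0670, so R_th ≤ R_L · ε/(1−ε) = 76.4 kΩ × 0.0670/0.9330 = 5.49 kΩ.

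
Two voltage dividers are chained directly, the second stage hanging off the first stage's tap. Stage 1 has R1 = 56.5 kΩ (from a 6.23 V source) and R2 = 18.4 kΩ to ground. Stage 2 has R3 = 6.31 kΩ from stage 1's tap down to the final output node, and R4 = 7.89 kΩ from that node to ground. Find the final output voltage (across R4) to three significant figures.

Stage 2 presents R3+R4 = 14.20 kΩ as a load on stage 1's tap.
Stage 1's lower leg becomes R2‖(R3+R4) = 8.015 kΩ, so V_mid = 6.23 × 8.015/64.51 = 0.7740 V.
Stage 2 is itself unloaded: V_out = V_mid × R4/(R3+R4) = 0.7740 × 7.89/14.20 = 0.430 V.

V_out ≈ 0.430 V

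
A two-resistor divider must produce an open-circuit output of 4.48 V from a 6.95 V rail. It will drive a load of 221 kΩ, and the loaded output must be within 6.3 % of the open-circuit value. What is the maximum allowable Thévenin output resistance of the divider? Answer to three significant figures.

R_th ≤ 14.9 kΩ

Loading drop = R_th/(R_th + R_L) ≤ 0.0630, so R_th ≤ R_L · ε/(1−ε) = 221 kΩ × 0.0630/0.9370 = 14.9 kΩ.
(Any R1, R2 with R2/(R1+R2) = 0.645 and R1‖R2 ≤ 14.9 kΩ will meet the spec.)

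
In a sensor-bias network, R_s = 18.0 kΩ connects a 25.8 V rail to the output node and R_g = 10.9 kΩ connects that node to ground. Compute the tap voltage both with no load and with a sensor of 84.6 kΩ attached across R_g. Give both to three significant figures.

Unloaded: 9.73 V; loaded: 9.01 V

Open-circuit: V = 25.8 × 10.9/(18.0 + 10.9) = 9.73 V.
With the load, R_g becomes R_g‖R_L = 9.656 kΩ, so V = 25.8 × 9.656/27.66 = 9.01 V.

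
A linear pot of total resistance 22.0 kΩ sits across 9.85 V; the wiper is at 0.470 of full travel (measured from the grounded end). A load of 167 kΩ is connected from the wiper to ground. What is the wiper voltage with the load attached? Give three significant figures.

The wiper splits the pot into (1−α)R = 11.66 kΩ above and αR = 10.34 kΩ below.
Lower section ‖ load = 9.737 kΩ.
V_wiper = 9.85 × 9.737/(11.66 + 9.737) = 4.48 V.

V ≈ 4.48 V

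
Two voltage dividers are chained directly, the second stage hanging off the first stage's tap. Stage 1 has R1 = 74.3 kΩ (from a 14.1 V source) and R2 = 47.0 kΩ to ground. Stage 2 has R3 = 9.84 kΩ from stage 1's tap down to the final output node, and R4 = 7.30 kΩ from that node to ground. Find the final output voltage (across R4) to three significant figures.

Stage 2 presents R3+R4 = 17.14 kΩ as a load on stage 1's tap.
Stage 1's lower leg becomes R2‖(R3+R4) = 12.56 kΩ, so V_mid = 14.1 × 12.56/86.86 = 2.039 V.
Stage 2 is itself unloaded: V_out = V_mid × R4/(R3+R4) = 2.039 × 7.30/17.14 = 0.868 V.

V_out ≈ 0.868 V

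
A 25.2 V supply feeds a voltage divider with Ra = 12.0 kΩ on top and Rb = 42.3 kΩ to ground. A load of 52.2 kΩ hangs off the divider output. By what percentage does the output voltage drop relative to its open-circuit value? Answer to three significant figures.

15.2 %

The divider's output (Thévenin) resistance is Ra‖Rb = 9.348 kΩ.
Fractional drop under load = R_th/(R_th + R_L) = 9.348 / (9.348 + 52.2) = 0.1519.
So the output falls by 15.2 %.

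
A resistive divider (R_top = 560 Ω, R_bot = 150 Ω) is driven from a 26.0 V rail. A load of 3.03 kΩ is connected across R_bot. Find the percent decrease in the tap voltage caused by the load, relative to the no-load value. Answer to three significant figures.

The divider's output (Thévenin) resistance is R_top‖R_bot = 118.3 Ω.
Fractional drop under load = R_th/(R_th + R_L) = 118.3 / (118.3 + 3030) = 0.03758.
So the output falls by 3.76 %.

3.76 %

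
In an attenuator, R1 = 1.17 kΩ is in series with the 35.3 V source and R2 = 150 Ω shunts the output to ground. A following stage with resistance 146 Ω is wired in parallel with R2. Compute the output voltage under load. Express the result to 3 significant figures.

V_out ≈ 2.10 V

The load sits in parallel with R2: R2‖R_L = (150 × 146) / (150 + 146) = 73.99 Ω.
V_out = 35.3 × 73.99 / (1170 + 73.99) = 35.3 × 73.99/1244 = 2.10 V.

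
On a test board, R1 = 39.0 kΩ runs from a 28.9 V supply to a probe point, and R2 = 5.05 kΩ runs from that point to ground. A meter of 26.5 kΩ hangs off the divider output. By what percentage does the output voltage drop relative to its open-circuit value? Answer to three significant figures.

The divider's output (Thévenin) resistance is R1‖R2 = 4.471 kΩ.
Fractional drop under load = R_th/(R_th + R_L) = 4.471 / (4.471 + 26.5) = 0.1444.
So the output falls by 14.4 %.

14.4 %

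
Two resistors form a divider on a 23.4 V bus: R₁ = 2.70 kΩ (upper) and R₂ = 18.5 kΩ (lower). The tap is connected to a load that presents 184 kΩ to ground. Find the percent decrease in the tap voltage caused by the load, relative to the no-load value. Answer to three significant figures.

1.26 %

The divider's output (Thévenin) resistance is R₁‖R₂ = 2.356 kΩ.
Fractional drop under load = R_th/(R_th + R_L) = 2.356 / (2.356 + 184) = 0.01264.
So the output falls by 1.26 %.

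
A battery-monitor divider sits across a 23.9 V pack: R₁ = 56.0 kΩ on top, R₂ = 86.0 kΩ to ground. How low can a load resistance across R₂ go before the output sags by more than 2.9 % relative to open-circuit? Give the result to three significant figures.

R_L(min) ≈ 1.14 MΩ

Output resistance R_th = R₁‖R₂ = (56.0 × 86.0)/142.0 = 33.92 kΩ.
The fractional drop is R_th/(R_th + R_L); requiring this ≤ 0.0290 gives R_L ≥ R_th(1/0.0290 − 1) = 33.92 × 33.48 = 1.14 MΩ.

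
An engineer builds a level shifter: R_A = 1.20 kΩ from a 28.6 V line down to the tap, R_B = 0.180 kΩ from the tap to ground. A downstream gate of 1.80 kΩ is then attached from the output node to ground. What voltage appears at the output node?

V_out ≈ 3.43 V

The load sits in parallel with R_B: R_B‖R_L = (180 × 1800) / (180 + 1800) = 163.6 Ω.
V_out = 28.6 × 163.6 / (1200 + 163.6) = 28.6 × 163.6/1364 = 3.43 V.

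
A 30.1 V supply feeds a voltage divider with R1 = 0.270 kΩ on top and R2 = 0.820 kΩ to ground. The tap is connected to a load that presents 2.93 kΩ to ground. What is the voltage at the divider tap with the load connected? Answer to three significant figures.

V_out ≈ 21.2 V

The load sits in parallel with R2: R2‖R_L = (820 × 2930) / (820 + 2930) = 640.7 Ω.
V_out = 30.1 × 640.7 / (270 + 640.7) = 30.1 × 640.7/910.7 = 21.2 V.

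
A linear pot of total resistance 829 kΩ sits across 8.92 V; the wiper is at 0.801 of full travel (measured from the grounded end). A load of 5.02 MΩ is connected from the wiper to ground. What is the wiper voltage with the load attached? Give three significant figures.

V ≈ 6.96 V

The wiper splits the pot into (1−α)R = 165.0 kΩ above and αR = 664.0 kΩ below.
Lower section ‖ load = 586.5 kΩ.
V_wiper = 8.92 × 586.5/(165.0 + 586.5) = 6.96 V.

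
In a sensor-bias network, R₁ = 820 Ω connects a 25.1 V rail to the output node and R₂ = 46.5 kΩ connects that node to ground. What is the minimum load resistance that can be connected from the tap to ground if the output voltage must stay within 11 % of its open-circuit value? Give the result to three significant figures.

R_L(min) ≈ 6.52 kΩ

Output resistance R_th = R₁‖R₂ = (820 × 46500)/47320 = 805.8 Ω.
The fractional drop is R_th/(R_th + R_L); requiring this ≤ 0.110 gives R_L ≥ R_th(1/0.110 − 1) = 805.8 × 8.091 = 6.52 kΩ.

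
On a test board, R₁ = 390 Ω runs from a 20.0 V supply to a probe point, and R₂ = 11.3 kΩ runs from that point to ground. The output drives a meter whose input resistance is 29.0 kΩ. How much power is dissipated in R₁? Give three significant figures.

Total resistance from the source is R₁ + (R₂‖R_L) = 8522 Ω, so I = 20.0/8522 Ω = 2.347 mA.
P = I²·R₁ = (2.347 mA)² × 390 Ω = 2.15 mW.

P ≈ 2.15 mW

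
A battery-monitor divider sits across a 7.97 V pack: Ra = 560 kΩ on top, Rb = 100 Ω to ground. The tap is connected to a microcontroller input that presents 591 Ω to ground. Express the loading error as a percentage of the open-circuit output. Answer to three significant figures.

14.5 %

The divider's output (Thévenin) resistance is Ra‖Rb = 99.98 Ω.
Fractional drop under load = R_th/(R_th + R_L) = 99.98 / (99.98 + 591) = 0.1447.
So the output falls by 14.5 %.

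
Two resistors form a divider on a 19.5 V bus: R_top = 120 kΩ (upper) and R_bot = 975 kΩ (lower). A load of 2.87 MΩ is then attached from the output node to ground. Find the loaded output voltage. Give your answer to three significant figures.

V_out ≈ 16.7 V

The load sits in parallel with R_bot: R_bot‖R_L = (975 × 2870) / (975 + 2870) = 727.8 kΩ.
V_out = 19.5 × 727.8 / (120 + 727.8) = 19.5 × 727.8/847.8 = 16.7 V.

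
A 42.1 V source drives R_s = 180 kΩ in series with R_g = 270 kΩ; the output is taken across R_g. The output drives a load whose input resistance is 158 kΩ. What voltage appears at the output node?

V_out ≈ 15.0 V

The load sits in parallel with R_g: R_g‖R_L = (270 × 158) / (270 + 158) = 99.67 kΩ.
V_out = 42.1 × 99.67 / (180 + 99.67) = 42.1 × 99.67/279.7 = 15.0 V.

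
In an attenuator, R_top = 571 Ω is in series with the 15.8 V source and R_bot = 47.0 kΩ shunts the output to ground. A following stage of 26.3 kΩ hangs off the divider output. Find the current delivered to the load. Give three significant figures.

I_L ≈ 0.581 mA

R_bot‖R_L = 16860 Ω; V_out = 15.8 × 16860/17430 = 15.28 V.
I_L = V_out / R_L = 15.28 / 26.3 kΩ = 0.581 mA.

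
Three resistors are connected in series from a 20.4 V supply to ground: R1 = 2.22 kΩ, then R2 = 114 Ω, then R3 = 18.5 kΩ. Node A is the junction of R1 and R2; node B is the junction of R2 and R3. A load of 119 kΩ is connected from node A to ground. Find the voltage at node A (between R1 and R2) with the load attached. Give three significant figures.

Below node A the series string R2+R3 = 18610 Ω sits in parallel with the 119000 Ω load: 16100 Ω.
V_A = 20.4 × 16100/(2220 + 16100) = 17.9 V.

V ≈ 17.9 V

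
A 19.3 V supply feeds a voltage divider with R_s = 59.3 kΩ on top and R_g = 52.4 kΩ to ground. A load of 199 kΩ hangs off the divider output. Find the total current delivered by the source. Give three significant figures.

I ≈ 0.192 mA

R_g‖R_L = 41.48 kΩ, so the source sees R_s + R_g‖R_L = 100.8 kΩ.
I = 19.3 V / 100.8 kΩ = 0.192 mA.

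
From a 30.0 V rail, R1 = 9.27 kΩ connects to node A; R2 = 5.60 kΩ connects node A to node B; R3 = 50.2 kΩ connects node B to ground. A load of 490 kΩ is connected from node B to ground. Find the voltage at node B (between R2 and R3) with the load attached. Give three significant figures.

V ≈ 22.6 V

At node B, R3 is in parallel with the load: R3‖R_L = 45.53 kΩ.
Below node A the resistance is R2 + (R3‖R_L) = 51.13 kΩ, so V_A = 30.0 × 51.13/60.40 = 25.40 V.
Then V_B = V_A × (R3‖R_L)/(R2 + R3‖R_L) = 25.40 × 45.53/51.13 = 22.6 V.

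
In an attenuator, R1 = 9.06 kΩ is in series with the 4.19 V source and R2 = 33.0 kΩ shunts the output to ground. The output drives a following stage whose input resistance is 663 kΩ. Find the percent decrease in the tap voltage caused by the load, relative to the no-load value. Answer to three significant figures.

1.06 %

The divider's output (Thévenin) resistance is R1‖R2 = 7.108 kΩ.
Fractional drop under load = R_th/(R_th + R_L) = 7.108 / (7.108 + 663) = 0.01061.
So the output falls by 1.06 %.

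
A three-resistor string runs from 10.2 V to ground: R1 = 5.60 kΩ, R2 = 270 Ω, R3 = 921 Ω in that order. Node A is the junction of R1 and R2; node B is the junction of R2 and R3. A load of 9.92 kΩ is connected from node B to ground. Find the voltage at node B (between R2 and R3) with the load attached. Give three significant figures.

At node B, R3 is in parallel with the load: R3‖R_L = 842.8 Ω.
Below node A the resistance is R2 + (R3‖R_L) = 1113 Ω, so V_A = 10.2 × 1113/6713 = 1.691 V.
Then V_B = V_A × (R3‖R_L)/(R2 + R3‖R_L) = 1.691 × 842.8/1113 = 1.28 V.

V ≈ 1.28 V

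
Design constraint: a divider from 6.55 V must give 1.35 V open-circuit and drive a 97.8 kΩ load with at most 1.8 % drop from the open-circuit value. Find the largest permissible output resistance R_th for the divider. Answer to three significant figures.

Loading drop = R_th/(R_th + R_L) ≤ 0.0180, so R_th ≤ R_L · ε/(1−ε) = 97.8 kΩ × 0.0180/0.9820 = 1.79 kΩ.
(Any R1, R2 with R2/(R1+R2) = 0.206 and R1‖R2 ≤ 1.79 kΩ will meet the spec.)

R_th ≤ 1.79 kΩ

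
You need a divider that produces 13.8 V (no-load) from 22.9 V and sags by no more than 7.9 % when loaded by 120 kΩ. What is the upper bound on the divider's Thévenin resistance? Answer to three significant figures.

Loading drop = R_th/(R_th + R_L) ≤ 0.0790, so R_th ≤ R_L · ε/(1−ε) = 120 kΩ × 0.0790/0.9210 = 10.3 kΩ.

R_th ≤ 10.3 kΩ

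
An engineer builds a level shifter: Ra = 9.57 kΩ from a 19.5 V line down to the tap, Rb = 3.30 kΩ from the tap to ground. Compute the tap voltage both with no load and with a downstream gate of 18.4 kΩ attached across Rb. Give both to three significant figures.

Unloaded: 5.00 V; loaded: 4.41 V

Open-circuit: V = 19.5 × 3.30/(9.57 + 3.30) = 5.00 V.
With the load, Rb becomes Rb‖R_L = 2.798 kΩ, so V = 19.5 × 2.798/12.37 = 4.41 V.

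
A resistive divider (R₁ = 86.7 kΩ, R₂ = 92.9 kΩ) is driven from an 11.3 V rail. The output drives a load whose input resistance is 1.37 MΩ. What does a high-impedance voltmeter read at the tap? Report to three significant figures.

V_out ≈ 5.66 V

The load sits in parallel with R₂: R₂‖R_L = (92.9 × 1370) / (92.9 + 1370) = 87.00 kΩ.
V_out = 11.3 × 87.00 / (86.7 + 87.00) = 11.3 × 87.00/173.7 = 5.66 V.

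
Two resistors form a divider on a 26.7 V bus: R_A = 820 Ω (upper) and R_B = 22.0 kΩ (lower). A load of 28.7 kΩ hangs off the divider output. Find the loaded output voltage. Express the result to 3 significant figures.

The load sits in parallel with R_B: R_B‖R_L = (22000 × 28700) / (22000 + 28700) = 12450 Ω.
V_out = 26.7 × 12450 / (820 + 12450) = 26.7 × 12450/13270 = 25.1 V.
(Unloaded it would have been 25.7 V.)

V_out ≈ 25.1 V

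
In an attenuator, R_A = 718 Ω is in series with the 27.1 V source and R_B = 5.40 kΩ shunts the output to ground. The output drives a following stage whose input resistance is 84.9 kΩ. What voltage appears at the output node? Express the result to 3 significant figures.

The load sits in parallel with R_B: R_B‖R_L = (5400 × 84900) / (5400 + 84900) = 5077 Ω.
V_out = 27.1 × 5077 / (718 + 5077) = 27.1 × 5077/5795 = 23.7 V.

V_out ≈ 23.7 V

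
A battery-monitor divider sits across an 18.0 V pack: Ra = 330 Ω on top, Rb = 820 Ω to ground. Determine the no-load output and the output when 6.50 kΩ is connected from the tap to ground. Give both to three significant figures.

Open-circuit: V = 18.0 × 820/(330 + 820) = 12.8 V.
With the load, Rb becomes Rb‖R_L = 728.1 Ω, so V = 18.0 × 728.1/1058 = 12.4 V.

Unloaded: 12.8 V; loaded: 12.4 V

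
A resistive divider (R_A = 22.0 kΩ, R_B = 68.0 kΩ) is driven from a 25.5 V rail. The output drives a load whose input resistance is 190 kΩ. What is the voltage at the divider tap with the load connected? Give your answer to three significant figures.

The load sits in parallel with R_B: R_B‖R_L = (68.0 × 190) / (68.0 + 190) = 50.08 kΩ.
V_out = 25.5 × 50.08 / (22.0 + 50.08) = 25.5 × 50.08/72.08 = 17.7 V.

V_out ≈ 17.7 V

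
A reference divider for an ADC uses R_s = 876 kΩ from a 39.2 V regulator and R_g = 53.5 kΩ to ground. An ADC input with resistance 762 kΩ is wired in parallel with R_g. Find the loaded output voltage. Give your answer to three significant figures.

V_out ≈ 2.12 V

The load sits in parallel with R_g: R_g‖R_L = (53.5 × 762) / (53.5 + 762) = 49.99 kΩ.
V_out = 39.2 × 49.99 / (876 + 49.99) = 39.2 × 49.99/926.0 = 2.12 V.
(Unloaded it would have been 2.26 V.)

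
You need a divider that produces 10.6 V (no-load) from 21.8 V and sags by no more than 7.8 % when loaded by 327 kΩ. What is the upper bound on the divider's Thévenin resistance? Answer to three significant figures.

Loading drop = R_th/(R_th + R_L) ≤ 0.0780, so R_th ≤ R_L · ε/(1−ε) = 327 kΩ × 0.0780/0.9220 = 27.7 kΩ.
(Any R1, R2 with R2/(R1+R2) = 0.486 and R1‖R2 ≤ 27.7 kΩ will meet the spec.)

R_th ≤ 27.7 kΩ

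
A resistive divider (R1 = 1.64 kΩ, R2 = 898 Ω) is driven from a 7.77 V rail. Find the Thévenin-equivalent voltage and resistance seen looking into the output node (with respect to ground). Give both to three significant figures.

V_th = 2.75 V, R_th = 580 Ω

V_th is the open-circuit tap voltage: 7.77 × 898/(1640 + 898) = 2.75 V.
With the supply zeroed, R1 and R2 appear in parallel from the tap: R_th = R1‖R2 = (1640 × 898)/2538 = 580 Ω.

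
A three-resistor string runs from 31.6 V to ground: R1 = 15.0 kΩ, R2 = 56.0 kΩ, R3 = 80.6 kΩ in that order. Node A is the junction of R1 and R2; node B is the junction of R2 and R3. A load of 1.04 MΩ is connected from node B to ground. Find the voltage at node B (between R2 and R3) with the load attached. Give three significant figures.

At node B, R3 is in parallel with the load: R3‖R_L = 74.80 kΩ.
Below node A the resistance is R2 + (R3‖R_L) = 130.8 kΩ, so V_A = 31.6 × 130.8/145.8 = 28.35 V.
Then V_B = V_A × (R3‖R_L)/(R2 + R3‖R_L) = 28.35 × 74.80/130.8 = 16.2 V.

V ≈ 16.2 V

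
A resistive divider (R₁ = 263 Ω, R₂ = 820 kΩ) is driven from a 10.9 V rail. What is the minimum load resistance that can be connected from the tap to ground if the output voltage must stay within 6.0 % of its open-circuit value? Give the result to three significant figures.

R_L(min) ≈ 4.12 kΩ

Output resistance R_th = R₁‖R₂ = (263 × 820000)/820300 = 262.9 Ω.
The fractional drop is R_th/(R_th + R_L); requiring this ≤ 0.0600 gives R_L ≥ R_th(1/0.0600 − 1) = 262.9 × 15.67 = 4.12 kΩ.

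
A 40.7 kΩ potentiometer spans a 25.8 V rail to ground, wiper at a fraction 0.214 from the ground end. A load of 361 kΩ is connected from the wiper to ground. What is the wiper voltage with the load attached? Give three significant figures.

V ≈ 5.42 V

The wiper splits the pot into (1−α)R = 31.99 kΩ above and αR = 8.710 kΩ below.
Lower section ‖ load = 8.505 kΩ.
V_wiper = 25.8 × 8.505/(31.99 + 8.505) = 5.42 V.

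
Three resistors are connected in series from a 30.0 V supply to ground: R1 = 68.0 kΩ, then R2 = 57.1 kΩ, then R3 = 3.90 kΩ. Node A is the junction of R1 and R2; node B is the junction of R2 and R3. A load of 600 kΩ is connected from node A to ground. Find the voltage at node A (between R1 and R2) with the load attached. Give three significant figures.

V ≈ 13.5 V

Below node A the series string R2+R3 = 61.00 kΩ sits in parallel with the 600 kΩ load: 55.37 kΩ.
V_A = 30.0 × 55.37/(68.0 + 55.37) = 13.5 V.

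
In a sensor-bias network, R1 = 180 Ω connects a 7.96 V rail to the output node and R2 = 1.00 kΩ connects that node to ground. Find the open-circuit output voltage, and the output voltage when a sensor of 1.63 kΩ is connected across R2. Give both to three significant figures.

Open-circuit: V = 7.96 × 1000/(180 + 1000) = 6.75 V.
With the load, R2 becomes R2‖R_L = 619.8 Ω, so V = 7.96 × 619.8/799.8 = 6.17 V.

Unloaded: 6.75 V; loaded: 6.17 V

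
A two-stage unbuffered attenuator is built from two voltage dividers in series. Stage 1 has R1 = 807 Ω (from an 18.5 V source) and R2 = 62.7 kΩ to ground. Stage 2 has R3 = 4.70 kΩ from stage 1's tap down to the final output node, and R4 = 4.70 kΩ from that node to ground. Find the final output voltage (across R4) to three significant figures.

V_out ≈ 8.42 V

Stage 2 presents R3+R4 = 9400 Ω as a load on stage 1's tap.
Stage 1's lower leg becomes R2‖(R3+R4) = 8174 Ω, so V_mid = 18.5 × 8174/8981 = 16.84 V.
Stage 2 is itself unloaded: V_out = V_mid × R4/(R3+R4) = 16.84 × 4700/9400 = 8.42 V.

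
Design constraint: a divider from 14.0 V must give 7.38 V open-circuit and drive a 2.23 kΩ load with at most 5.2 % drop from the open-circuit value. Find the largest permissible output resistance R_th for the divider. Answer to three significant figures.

Loading drop = R_th/(R_th + R_L) ≤ 0.0520, so R_th ≤ R_L · ε/(1−ε) = 2.23 kΩ × 0.0520/0.9480 = 122 Ω.
(Any R1, R2 with R2/(R1+R2) = 0.527 and R1‖R2 ≤ 122 Ω will meet the spec.)

R_th ≤ 122 Ω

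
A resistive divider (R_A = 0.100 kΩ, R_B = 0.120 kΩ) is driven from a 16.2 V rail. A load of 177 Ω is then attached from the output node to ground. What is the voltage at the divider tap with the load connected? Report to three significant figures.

The load sits in parallel with R_B: R_B‖R_L = (120 × 177) / (120 + 177) = 71.52 Ω.
V_out = 16.2 × 71.52 / (100 + 71.52) = 16.2 × 71.52/171.5 = 6.75 V.
(Unloaded it would have been 8.84 V.)

V_out ≈ 6.75 V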